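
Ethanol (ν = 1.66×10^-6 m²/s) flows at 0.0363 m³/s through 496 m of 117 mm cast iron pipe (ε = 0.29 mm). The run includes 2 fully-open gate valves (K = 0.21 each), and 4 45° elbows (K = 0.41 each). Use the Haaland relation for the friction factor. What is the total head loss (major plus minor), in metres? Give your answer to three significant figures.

V = 4Q/(πD²) = 3.376 m/s; V²/2g = 0.5810 m
Re = 2.38×10^5, ε/D = 0.00248 → f = 0.02544 (Haaland)
Major: h_f = f(L/D)·V²/2g = 0.02544·4239·0.5810 = 62.67 m
Minor: ΣK = 2.06; h_m = ΣK·V²/2g = 1.197 m
Total H_L = 62.67 + 1.197 = 63.86 m

H_L ≈ 63.9 m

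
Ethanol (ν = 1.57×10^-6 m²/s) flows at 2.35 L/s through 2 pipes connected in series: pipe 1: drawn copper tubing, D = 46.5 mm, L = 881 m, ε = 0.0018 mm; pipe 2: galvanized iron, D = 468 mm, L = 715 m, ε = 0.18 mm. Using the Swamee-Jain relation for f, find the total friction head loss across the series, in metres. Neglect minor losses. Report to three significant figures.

Pipe 1: V = 1.384 m/s, Re = 4.10×10^4, ε/D = 3.87×10^-5, f = 0.02187, h_1 = f(L/D)V²/2g = 40.43 m
Pipe 2: V = 0.01366 m/s, Re = 4070, ε/D = 3.85×10^-4, f = 0.04077, h_2 = f(L/D)V²/2g = 5.925×10^-4 m
Series → Q common, losses add: H = Σh = 40.43 m

H ≈ 40.4 m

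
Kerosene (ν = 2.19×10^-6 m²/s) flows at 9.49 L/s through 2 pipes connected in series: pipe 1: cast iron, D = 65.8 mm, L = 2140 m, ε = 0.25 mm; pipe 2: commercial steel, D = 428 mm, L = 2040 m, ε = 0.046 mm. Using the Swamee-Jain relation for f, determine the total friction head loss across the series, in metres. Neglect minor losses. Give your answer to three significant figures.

H ≈ 382 m

Pipe 1: V = 2.791 m/s, Re = 8.39×10^4, ε/D = 0.00380, f = 0.02959, h_1 = f(L/D)V²/2g = 382.0 m
Pipe 2: V = 0.06596 m/s, Re = 1.29×10^4, ε/D = 1.07×10^-4, f = 0.02913, h_2 = f(L/D)V²/2g = 0.03079 m
Series → Q common, losses add: H = Σh = 382.0 m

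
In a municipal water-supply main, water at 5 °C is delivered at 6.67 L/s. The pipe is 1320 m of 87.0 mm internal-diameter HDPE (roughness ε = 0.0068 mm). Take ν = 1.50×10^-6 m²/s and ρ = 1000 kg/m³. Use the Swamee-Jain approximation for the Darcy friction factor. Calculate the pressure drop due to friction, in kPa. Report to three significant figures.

V = 4Q/(πD²) = 4·0.00667/(π·0.0870²) = 1.122 m/s
Re = VD/ν = 1.122·0.0870/1.50×10^-6 = 6.51×10^4 → turbulent
ε/D = 0.0068/87.0 = 7.82×10^-5
Swamee-Jain: f = 0.01995
h_f = f(L/D)V²/(2g) = 0.01995·(1320/0.0870)·1.122²/(2·9.81) = 19.42 m
Δp = ρg·h_f = 1000·9.81·19.42 = 190.5 kPa

Δp ≈ 191 kPa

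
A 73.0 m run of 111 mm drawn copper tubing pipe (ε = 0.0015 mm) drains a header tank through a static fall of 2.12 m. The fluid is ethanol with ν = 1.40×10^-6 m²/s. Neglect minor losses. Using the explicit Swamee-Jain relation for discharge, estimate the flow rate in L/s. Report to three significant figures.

Swamee-Jain (Type II): Q = -0.965·√(gD⁵h_f/L)·ln[ε/(3.7D) + √(3.17ν²L/(gD³h_f))]
√(gD⁵h_f/L) = √(9.81·0.111⁵·2.12/73.0) = 0.002191
ε/(3.7D) = 3.65×10^-6; √(3.17ν²L/(gD³h_f)) = 1.26×10^-4
Q = -0.965·0.002191·ln(1.299×10^-4) = 0.01892 m³/s
Check: V = 1.96 m/s, Re = 1.55×10^5, f = 0.01644, h_f = 2.11 m ≈ 2.12 m ✓

Q ≈ 18.9 L/s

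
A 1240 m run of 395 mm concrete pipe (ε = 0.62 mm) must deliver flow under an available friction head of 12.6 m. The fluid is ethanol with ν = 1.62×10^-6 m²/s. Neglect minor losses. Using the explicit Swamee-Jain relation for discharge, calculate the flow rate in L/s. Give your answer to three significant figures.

Q ≈ 230 L/s

Swamee-Jain (Type II): Q = -0.965·√(gD⁵h_f/L)·ln[ε/(3.7D) + √(3.17ν²L/(gD³h_f))]
√(gD⁵h_f/L) = √(9.81·0.395⁵·12.6/1240) = 0.03096
ε/(3.7D) = 4.24×10^-4; √(3.17ν²L/(gD³h_f)) = 3.68×10^-5
Q = -0.965·0.03096·ln(4.610×10^-4) = 0.2295 m³/s
Check: V = 1.87 m/s, Re = 4.57×10^5, f = 0.02258, h_f = 12.7 m ≈ 12.6 m ✓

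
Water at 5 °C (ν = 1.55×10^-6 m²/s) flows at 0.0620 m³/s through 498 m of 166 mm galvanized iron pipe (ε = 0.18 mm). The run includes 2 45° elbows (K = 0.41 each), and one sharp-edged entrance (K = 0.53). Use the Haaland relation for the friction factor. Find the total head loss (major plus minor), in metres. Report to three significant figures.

H_L ≈ 26.7 m

V = 4Q/(πD²) = 2.865 m/s; V²/2g = 0.4183 m
Re = 3.07×10^5, ε/D = 0.00108 → f = 0.02086 (Haaland)
Major: h_f = f(L/D)·V²/2g = 0.02086·3000·0.4183 = 26.17 m
Minor: ΣK = 1.35; h_m = ΣK·V²/2g = 0.5647 m
Total H_L = 26.17 + 0.5647 = 26.74 m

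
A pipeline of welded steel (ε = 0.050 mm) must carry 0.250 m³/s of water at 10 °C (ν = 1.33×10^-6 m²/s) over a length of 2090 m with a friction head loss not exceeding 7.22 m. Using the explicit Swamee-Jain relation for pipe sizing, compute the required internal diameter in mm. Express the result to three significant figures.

D ≈ 470 mm

Swamee-Jain (Type III): D = 0.66·[ε^1.25·(LQ²/(gh_f))^4.75 + ν·Q^9.4·(L/(gh_f))^5.2]^0.04
LQ²/(gh_f) = 1.844; L/(gh_f) = 29.51
Term 1 = ε^1.25·(…)^4.75 = 7.70×10^-5; Term 2 = ν·Q^9.4·(…)^5.2 = 1.28×10^-4
D = 0.66·(7.70×10^-5 + 1.28×10^-4)^0.04 = 0.4699 m = 470 mm
Check: V = 1.44 m/s, Re = 5.09×10^5, f = 0.01451, h_f = 6.83 m ≈ 7.22 m ✓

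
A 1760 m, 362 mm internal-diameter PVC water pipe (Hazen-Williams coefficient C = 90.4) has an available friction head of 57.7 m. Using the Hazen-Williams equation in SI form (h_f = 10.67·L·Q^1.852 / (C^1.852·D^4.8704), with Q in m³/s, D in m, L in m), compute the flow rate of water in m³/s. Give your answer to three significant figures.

Q ≈ 0.275 m³/s

Rearranging: Q = [h_f·C^1.852·D^4.8704 / (10.67·L)]^(1/1.852)
Q = [57.7·90.4^1.852·0.362^4.8704 / (10.67·1760)]^0.540 = 0.2748 m³/s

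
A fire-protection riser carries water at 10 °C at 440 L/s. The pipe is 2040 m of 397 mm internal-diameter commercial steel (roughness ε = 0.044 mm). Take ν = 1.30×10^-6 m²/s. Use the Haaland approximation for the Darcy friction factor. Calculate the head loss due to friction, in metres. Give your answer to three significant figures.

V = 4Q/(πD²) = 4·0.440/(π·0.397²) = 3.555 m/s
Re = VD/ν = 3.555·0.397/1.30×10^-6 = 1.09×10^6 → turbulent
ε/D = 0.044/397 = 1.11×10^-4
Haaland: f = 0.01340
h_f = f(L/D)V²/(2g) = 0.01340·(2040/0.397)·3.555²/(2·9.81) = 44.34 m

h_f ≈ 44.3 m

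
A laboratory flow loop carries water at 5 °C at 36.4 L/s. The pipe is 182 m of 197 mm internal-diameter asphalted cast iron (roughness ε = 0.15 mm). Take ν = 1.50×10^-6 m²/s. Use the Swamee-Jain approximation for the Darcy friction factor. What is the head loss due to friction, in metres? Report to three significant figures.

V = 4Q/(πD²) = 4·0.0364/(π·0.197²) = 1.194 m/s
Re = VD/ν = 1.194·0.197/1.50×10^-6 = 1.57×10^5 → turbulent
ε/D = 0.15/197 = 7.61×10^-4
Swamee-Jain: f = 0.02058
h_f = f(L/D)V²/(2g) = 0.02058·(182/0.197)·1.194²/(2·9.81) = 1.382 m

h_f ≈ 1.38 m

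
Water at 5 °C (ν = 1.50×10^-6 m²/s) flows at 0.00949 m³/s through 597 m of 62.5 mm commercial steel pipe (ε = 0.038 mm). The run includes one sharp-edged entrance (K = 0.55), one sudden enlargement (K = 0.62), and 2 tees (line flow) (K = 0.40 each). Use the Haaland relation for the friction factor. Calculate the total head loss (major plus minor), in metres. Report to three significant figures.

H_L ≈ 93.9 m

V = 4Q/(πD²) = 3.093 m/s; V²/2g = 0.4877 m
Re = 1.29×10^5, ε/D = 6.08×10^-4 → f = 0.01995 (Haaland)
Major: h_f = f(L/D)·V²/2g = 0.01995·9552·0.4877 = 92.92 m
Minor: ΣK = 1.97; h_m = ΣK·V²/2g = 0.9607 m
Total H_L = 92.92 + 0.9607 = 93.88 m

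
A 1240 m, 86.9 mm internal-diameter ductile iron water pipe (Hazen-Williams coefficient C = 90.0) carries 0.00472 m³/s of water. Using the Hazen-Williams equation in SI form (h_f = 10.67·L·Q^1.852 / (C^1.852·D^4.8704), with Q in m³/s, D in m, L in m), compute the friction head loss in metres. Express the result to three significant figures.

h_f = 10.67·1240·0.00472^1.852 / (90.0^1.852·0.0869^4.8704) = 23.01 m

h_f ≈ 23.0 m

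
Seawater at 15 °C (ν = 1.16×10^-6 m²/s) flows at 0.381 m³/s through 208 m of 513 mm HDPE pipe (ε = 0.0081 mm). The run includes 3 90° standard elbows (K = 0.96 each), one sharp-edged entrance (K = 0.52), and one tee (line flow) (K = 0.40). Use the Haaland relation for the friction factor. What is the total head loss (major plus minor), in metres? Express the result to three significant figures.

V = 4Q/(πD²) = 1.843 m/s; V²/2g = 0.1732 m
Re = 8.15×10^5, ε/D = 1.58×10^-5 → f = 0.01225 (Haaland)
Major: h_f = f(L/D)·V²/2g = 0.01225·405.5·0.1732 = 0.8601 m
Minor: ΣK = 3.80; h_m = ΣK·V²/2g = 0.6581 m
Total H_L = 0.8601 + 0.6581 = 1.518 m

H_L ≈ 1.52 m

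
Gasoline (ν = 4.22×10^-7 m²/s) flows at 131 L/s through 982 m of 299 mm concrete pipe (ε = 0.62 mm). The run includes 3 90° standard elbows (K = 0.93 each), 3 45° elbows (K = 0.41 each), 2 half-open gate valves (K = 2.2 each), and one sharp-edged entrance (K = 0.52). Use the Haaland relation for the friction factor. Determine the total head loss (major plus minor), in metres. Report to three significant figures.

V = 4Q/(πD²) = 1.866 m/s; V²/2g = 0.1774 m
Re = 1.32×10^6, ε/D = 0.00207 → f = 0.02381 (Haaland)
Major: h_f = f(L/D)·V²/2g = 0.02381·3284·0.1774 = 13.88 m
Minor: ΣK = 8.94; h_m = ΣK·V²/2g = 1.586 m
Total H_L = 13.88 + 1.586 = 15.46 m

H_L ≈ 15.5 m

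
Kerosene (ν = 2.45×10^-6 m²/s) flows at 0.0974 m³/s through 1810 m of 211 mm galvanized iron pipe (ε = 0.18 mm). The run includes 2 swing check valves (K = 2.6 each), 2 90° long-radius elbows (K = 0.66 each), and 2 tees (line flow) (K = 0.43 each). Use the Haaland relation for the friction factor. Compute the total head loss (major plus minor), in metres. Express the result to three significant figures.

H_L ≈ 71.1 m

V = 4Q/(πD²) = 2.786 m/s; V²/2g = 0.3955 m
Re = 2.40×10^5, ε/D = 8.53×10^-4 → f = 0.02010 (Haaland)
Major: h_f = f(L/D)·V²/2g = 0.02010·8578·0.3955 = 68.18 m
Minor: ΣK = 7.38; h_m = ΣK·V²/2g = 2.919 m
Total H_L = 68.18 + 2.919 = 71.09 m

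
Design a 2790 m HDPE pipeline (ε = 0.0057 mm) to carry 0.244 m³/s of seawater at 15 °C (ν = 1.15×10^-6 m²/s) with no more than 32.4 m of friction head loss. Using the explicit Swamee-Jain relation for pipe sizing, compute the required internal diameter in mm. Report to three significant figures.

Swamee-Jain (Type III): D = 0.66·[ε^1.25·(LQ²/(gh_f))^4.75 + ν·Q^9.4·(L/(gh_f))^5.2]^0.04
LQ²/(gh_f) = 0.5226; L/(gh_f) = 8.778
Term 1 = ε^1.25·(…)^4.75 = 1.28×10^-8; Term 2 = ν·Q^9.4·(…)^5.2 = 1.61×10^-7
D = 0.66·(1.28×10^-8 + 1.61×10^-7)^0.04 = 0.3541 m = 354 mm
Check: V = 2.48 m/s, Re = 7.63×10^5, f = 0.01248, h_f = 30.8 m ≈ 32.4 m ✓

D ≈ 354 mm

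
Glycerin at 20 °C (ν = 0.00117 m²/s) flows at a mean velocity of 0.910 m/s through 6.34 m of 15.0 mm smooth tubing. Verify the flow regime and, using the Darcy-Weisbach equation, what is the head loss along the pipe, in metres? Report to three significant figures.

h_f ≈ 97.9 m

Re = VD/ν = 0.910·0.01500/0.00117 = 11.7 → laminar (Re < 2300)
f = 64/Re = 5.486
h_f = f(L/D)V²/(2g) = 5.486·(6.34/0.01500)·0.910²/(2·9.81) = 97.86 m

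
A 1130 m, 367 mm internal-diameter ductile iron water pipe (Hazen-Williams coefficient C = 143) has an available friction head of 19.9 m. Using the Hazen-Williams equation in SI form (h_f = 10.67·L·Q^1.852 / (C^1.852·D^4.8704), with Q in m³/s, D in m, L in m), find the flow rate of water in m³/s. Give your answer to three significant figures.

Rearranging: Q = [h_f·C^1.852·D^4.8704 / (10.67·L)]^(1/1.852)
Q = [19.9·143^1.852·0.367^4.8704 / (10.67·1130)]^0.540 = 0.3222 m³/s

Q ≈ 0.322 m³/s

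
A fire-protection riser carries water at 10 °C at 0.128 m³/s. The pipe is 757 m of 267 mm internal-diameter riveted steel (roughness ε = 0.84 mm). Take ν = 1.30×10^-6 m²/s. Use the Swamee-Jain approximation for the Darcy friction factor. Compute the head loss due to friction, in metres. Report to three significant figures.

h_f ≈ 20.3 m

V = 4Q/(πD²) = 4·0.128/(π·0.267²) = 2.286 m/s
Re = VD/ν = 2.286·0.267/1.30×10^-6 = 4.70×10^5 → turbulent
ε/D = 0.84/267 = 0.00315
Swamee-Jain: f = 0.02691
h_f = f(L/D)V²/(2g) = 0.02691·(757/0.267)·2.286²/(2·9.81) = 20.32 m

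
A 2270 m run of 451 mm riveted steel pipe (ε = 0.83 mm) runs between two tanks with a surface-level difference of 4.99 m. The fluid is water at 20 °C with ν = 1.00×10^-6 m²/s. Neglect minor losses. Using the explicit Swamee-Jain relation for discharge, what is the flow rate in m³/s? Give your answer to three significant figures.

Swamee-Jain (Type II): Q = -0.965·√(gD⁵h_f/L)·ln[ε/(3.7D) + √(3.17ν²L/(gD³h_f))]
√(gD⁵h_f/L) = √(9.81·0.451⁵·4.99/2270) = 0.02006
ε/(3.7D) = 4.97×10^-4; √(3.17ν²L/(gD³h_f)) = 4.00×10^-5
Q = -0.965·0.02006·ln(5.374×10^-4) = 0.1457 m³/s
Check: V = 0.912 m/s, Re = 4.11×10^5, f = 0.02351, h_f = 5.02 m ≈ 4.99 m ✓

Q ≈ 0.146 m³/s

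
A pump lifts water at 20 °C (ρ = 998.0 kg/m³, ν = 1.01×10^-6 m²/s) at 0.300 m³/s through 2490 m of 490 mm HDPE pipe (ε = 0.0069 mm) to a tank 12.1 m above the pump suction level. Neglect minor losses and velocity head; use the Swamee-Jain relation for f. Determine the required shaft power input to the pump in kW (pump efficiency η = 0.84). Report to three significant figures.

P_shaft ≈ 70.8 kW

V = 4Q/(πD²) = 1.591 m/s; Re = 7.72×10^5; ε/D = 1.41×10^-5; f = 0.01242
h_f = f(L/D)V²/2g = 8.143 m
Total head H = z + h_f = 12.1 + 8.143 = 20.24 m
P_hyd = ρgQH = 998.0·9.81·0.300·20.24 = 59.46 kW
P_shaft = P_hyd/η = 59.46/0.84 = 70.78 kW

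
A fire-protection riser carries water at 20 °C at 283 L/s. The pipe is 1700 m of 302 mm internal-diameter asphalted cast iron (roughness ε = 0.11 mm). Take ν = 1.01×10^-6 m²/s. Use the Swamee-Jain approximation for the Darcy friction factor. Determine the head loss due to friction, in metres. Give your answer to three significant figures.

h_f ≈ 72.6 m

V = 4Q/(πD²) = 4·0.283/(π·0.302²) = 3.951 m/s
Re = VD/ν = 3.951·0.302/1.01×10^-6 = 1.18×10^6 → turbulent
ε/D = 0.11/302 = 3.64×10^-4
Swamee-Jain: f = 0.01621
h_f = f(L/D)V²/(2g) = 0.01621·(1700/0.302)·3.951²/(2·9.81) = 72.57 m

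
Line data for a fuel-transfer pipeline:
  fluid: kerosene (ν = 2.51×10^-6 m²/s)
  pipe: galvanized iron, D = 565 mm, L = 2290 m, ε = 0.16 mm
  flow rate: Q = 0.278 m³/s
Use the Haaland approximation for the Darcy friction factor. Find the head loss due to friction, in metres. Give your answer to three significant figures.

V = 4Q/(πD²) = 4·0.278/(π·0.565²) = 1.109 m/s
Re = VD/ν = 1.109·0.565/2.51×10^-6 = 2.50×10^5 → turbulent
ε/D = 0.16/565 = 2.83×10^-4
Haaland: f = 0.01699
h_f = f(L/D)V²/(2g) = 0.01699·(2290/0.565)·1.109²/(2·9.81) = 4.314 m

h_f ≈ 4.31 m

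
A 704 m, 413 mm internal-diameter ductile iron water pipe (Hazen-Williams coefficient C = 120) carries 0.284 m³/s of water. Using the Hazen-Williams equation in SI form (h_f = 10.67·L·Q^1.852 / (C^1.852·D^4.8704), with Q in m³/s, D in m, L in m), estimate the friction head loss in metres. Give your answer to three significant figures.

h_f = 10.67·704·0.284^1.852 / (120^1.852·0.413^4.8704) = 7.640 m

h_f ≈ 7.64 m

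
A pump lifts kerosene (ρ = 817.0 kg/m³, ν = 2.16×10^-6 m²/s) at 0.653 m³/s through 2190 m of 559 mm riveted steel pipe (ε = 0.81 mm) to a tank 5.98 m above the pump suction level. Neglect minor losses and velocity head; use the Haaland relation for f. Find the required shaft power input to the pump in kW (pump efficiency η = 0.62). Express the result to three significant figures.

P_shaft ≈ 311 kW

V = 4Q/(πD²) = 2.661 m/s; Re = 6.89×10^5; ε/D = 0.00145; f = 0.02187
h_f = f(L/D)V²/2g = 30.92 m
Total head H = z + h_f = 5.98 + 30.92 = 36.90 m
P_hyd = ρgQH = 817.0·9.81·0.653·36.90 = 193.1 kW
P_shaft = P_hyd/η = 193.1/0.62 = 311.5 kW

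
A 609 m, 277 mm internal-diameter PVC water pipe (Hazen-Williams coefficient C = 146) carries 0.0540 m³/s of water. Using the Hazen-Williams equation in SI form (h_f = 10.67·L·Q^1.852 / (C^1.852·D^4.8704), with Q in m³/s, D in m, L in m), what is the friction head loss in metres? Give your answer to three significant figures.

h_f = 10.67·609·0.0540^1.852 / (146^1.852·0.277^4.8704) = 1.486 m

h_f ≈ 1.49 m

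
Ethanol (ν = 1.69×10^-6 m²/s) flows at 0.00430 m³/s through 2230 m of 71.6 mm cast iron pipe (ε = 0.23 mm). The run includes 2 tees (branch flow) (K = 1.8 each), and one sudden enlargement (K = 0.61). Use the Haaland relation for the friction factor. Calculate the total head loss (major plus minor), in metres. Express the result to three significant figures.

H_L ≈ 52.9 m

V = 4Q/(πD²) = 1.068 m/s; V²/2g = 0.05813 m
Re = 4.52×10^4, ε/D = 0.00321 → f = 0.02908 (Haaland)
Major: h_f = f(L/D)·V²/2g = 0.02908·31145·0.05813 = 52.65 m
Minor: ΣK = 4.21; h_m = ΣK·V²/2g = 0.2447 m
Total H_L = 52.65 + 0.2447 = 52.90 m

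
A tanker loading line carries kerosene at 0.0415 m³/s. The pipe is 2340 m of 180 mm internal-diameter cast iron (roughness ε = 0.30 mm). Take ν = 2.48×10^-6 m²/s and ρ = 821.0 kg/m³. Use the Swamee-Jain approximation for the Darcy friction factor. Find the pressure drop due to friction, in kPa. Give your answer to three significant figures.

Δp ≈ 343 kPa

V = 4Q/(πD²) = 4·0.0415/(π·0.180²) = 1.631 m/s
Re = VD/ν = 1.631·0.180/2.48×10^-6 = 1.18×10^5 → turbulent
ε/D = 0.30/180 = 0.00167
Swamee-Jain: f = 0.02415
h_f = f(L/D)V²/(2g) = 0.02415·(2340/0.180)·1.631²/(2·9.81) = 42.56 m
Δp = ρg·h_f = 821.0·9.81·42.56 = 342.8 kPa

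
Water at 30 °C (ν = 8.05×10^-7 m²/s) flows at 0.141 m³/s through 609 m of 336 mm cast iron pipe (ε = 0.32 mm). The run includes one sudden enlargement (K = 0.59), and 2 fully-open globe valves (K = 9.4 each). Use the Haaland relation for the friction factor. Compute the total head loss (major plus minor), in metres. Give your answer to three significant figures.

H_L ≈ 7.14 m

V = 4Q/(πD²) = 1.590 m/s; V²/2g = 0.1289 m
Re = 6.64×10^5, ε/D = 9.52×10^-4 → f = 0.01985 (Haaland)
Major: h_f = f(L/D)·V²/2g = 0.01985·1812·0.1289 = 4.638 m
Minor: ΣK = 19.4; h_m = ΣK·V²/2g = 2.499 m
Total H_L = 4.638 + 2.499 = 7.137 m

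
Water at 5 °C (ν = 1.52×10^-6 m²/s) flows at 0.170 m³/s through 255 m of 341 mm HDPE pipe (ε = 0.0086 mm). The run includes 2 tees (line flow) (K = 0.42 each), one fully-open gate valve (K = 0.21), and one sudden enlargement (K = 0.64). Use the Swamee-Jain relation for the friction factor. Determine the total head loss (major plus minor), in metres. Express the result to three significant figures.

V = 4Q/(πD²) = 1.861 m/s; V²/2g = 0.1766 m
Re = 4.18×10^5, ε/D = 2.52×10^-5 → f = 0.01388 (Swamee-Jain)
Major: h_f = f(L/D)·V²/2g = 0.01388·747.8·0.1766 = 1.833 m
Minor: ΣK = 1.69; h_m = ΣK·V²/2g = 0.2985 m
Total H_L = 1.833 + 0.2985 = 2.131 m

H_L ≈ 2.13 m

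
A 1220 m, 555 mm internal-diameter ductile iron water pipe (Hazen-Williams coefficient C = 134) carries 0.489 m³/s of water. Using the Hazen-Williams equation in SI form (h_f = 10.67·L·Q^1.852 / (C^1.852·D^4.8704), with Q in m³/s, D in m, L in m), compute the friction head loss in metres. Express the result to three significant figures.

h_f ≈ 7.00 m

h_f = 10.67·1220·0.489^1.852 / (134^1.852·0.555^4.8704) = 7.000 m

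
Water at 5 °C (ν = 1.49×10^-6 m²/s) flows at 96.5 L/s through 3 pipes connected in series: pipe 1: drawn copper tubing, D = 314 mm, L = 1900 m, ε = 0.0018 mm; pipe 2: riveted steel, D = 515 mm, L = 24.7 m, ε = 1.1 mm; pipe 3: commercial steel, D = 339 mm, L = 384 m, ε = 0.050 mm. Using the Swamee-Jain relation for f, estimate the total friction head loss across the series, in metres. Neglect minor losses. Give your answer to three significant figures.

H ≈ 8.18 m

Pipe 1: V = 1.246 m/s, Re = 2.63×10^5, ε/D = 5.73×10^-6, f = 0.01480, h_1 = f(L/D)V²/2g = 7.089 m
Pipe 2: V = 0.4633 m/s, Re = 1.60×10^5, ε/D = 0.00214, f = 0.02508, h_2 = f(L/D)V²/2g = 0.01316 m
Pipe 3: V = 1.069 m/s, Re = 2.43×10^5, ε/D = 1.47×10^-4, f = 0.01630, h_3 = f(L/D)V²/2g = 1.076 m
Series → Q common, losses add: H = Σh = 8.178 m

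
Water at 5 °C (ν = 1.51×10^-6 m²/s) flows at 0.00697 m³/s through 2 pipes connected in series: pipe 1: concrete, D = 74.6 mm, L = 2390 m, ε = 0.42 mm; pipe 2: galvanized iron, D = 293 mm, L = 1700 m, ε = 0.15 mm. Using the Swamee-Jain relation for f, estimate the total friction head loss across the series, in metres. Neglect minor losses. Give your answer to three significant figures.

Pipe 1: V = 1.595 m/s, Re = 7.88×10^4, ε/D = 0.00563, f = 0.03287, h_1 = f(L/D)V²/2g = 136.5 m
Pipe 2: V = 0.1034 m/s, Re = 2.01×10^4, ε/D = 5.12×10^-4, f = 0.02703, h_2 = f(L/D)V²/2g = 0.08540 m
Series → Q common, losses add: H = Σh = 136.6 m

H ≈ 137 m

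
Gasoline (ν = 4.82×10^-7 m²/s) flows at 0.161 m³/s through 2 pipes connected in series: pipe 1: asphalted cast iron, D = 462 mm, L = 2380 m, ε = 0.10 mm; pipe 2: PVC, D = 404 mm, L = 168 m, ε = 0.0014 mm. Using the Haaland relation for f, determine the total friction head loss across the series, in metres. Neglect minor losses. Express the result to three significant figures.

H ≈ 3.98 m

Pipe 1: V = 0.9604 m/s, Re = 9.21×10^5, ε/D = 2.16×10^-4, f = 0.01484, h_1 = f(L/D)V²/2g = 3.594 m
Pipe 2: V = 1.256 m/s, Re = 1.05×10^6, ε/D = 3.47×10^-6, f = 0.01155, h_2 = f(L/D)V²/2g = 0.3860 m
Series → Q common, losses add: H = Σh = 3.980 m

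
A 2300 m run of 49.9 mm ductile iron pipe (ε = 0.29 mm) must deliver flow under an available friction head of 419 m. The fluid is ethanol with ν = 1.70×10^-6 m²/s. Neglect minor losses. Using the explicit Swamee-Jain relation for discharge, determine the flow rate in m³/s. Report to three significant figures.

Swamee-Jain (Type II): Q = -0.965·√(gD⁵h_f/L)·ln[ε/(3.7D) + √(3.17ν²L/(gD³h_f))]
√(gD⁵h_f/L) = √(9.81·0.0499⁵·419/2300) = 7.436×10^-4
ε/(3.7D) = 0.00157; √(3.17ν²L/(gD³h_f)) = 2.03×10^-4
Q = -0.965·7.436×10^-4·ln(0.001774) = 0.004545 m³/s
Check: V = 2.32 m/s, Re = 6.82×10^4, f = 0.03334, h_f = 423 m ≈ 419 m ✓

Q ≈ 0.00455 m³/s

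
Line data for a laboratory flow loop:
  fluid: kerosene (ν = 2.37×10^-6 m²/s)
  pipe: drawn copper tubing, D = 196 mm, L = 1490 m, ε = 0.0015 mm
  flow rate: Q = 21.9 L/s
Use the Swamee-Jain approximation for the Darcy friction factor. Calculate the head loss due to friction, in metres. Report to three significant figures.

V = 4Q/(πD²) = 4·0.0219/(π·0.196²) = 0.7258 m/s
Re = VD/ν = 0.7258·0.196/2.37×10^-6 = 6.00×10^4 → turbulent
ε/D = 0.0015/196 = 7.65×10^-6
Swamee-Jain: f = 0.01997
h_f = f(L/D)V²/(2g) = 0.01997·(1490/0.196)·0.7258²/(2·9.81) = 4.076 m

h_f ≈ 4.08 m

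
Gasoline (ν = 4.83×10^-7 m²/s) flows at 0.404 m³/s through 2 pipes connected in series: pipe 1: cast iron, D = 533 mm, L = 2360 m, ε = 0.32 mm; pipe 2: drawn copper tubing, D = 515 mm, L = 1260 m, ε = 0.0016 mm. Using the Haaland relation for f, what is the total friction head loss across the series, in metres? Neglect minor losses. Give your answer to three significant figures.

Pipe 1: V = 1.811 m/s, Re = 2.00×10^6, ε/D = 6.00×10^-4, f = 0.01764, h_1 = f(L/D)V²/2g = 13.05 m
Pipe 2: V = 1.939 m/s, Re = 2.07×10^6, ε/D = 3.11×10^-6, f = 0.01038, h_2 = f(L/D)V²/2g = 4.867 m
Series → Q common, losses add: H = Σh = 17.92 m

H ≈ 17.9 m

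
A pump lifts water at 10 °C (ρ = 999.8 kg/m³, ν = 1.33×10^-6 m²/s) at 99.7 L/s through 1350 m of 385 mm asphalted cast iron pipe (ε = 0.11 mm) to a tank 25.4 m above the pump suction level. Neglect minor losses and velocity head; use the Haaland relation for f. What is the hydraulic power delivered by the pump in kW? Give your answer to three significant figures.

P_hyd ≈ 27.0 kW

V = 4Q/(πD²) = 0.8564 m/s; Re = 2.48×10^5; ε/D = 2.86×10^-4; f = 0.01702
h_f = f(L/D)V²/2g = 2.230 m
Total head H = z + h_f = 25.4 + 2.230 = 27.63 m
P_hyd = ρgQH = 999.8·9.81·0.0997·27.63 = 27.02 kW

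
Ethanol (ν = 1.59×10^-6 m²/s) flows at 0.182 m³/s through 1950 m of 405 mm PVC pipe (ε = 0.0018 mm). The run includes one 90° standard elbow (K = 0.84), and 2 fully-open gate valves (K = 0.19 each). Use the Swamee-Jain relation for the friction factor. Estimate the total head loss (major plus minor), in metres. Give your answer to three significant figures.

H_L ≈ 6.96 m

V = 4Q/(πD²) = 1.413 m/s; V²/2g = 0.1017 m
Re = 3.60×10^5, ε/D = 4.44×10^-6 → f = 0.01395 (Swamee-Jain)
Major: h_f = f(L/D)·V²/2g = 0.01395·4815·0.1017 = 6.835 m
Minor: ΣK = 1.22; h_m = ΣK·V²/2g = 0.1241 m
Total H_L = 6.835 + 0.1241 = 6.959 m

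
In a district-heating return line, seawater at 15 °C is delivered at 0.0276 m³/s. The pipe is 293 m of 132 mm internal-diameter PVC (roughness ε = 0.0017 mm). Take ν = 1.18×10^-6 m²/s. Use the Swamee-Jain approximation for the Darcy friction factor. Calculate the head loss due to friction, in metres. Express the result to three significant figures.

h_f ≈ 7.04 m

V = 4Q/(πD²) = 4·0.0276/(π·0.132²) = 2.017 m/s
Re = VD/ν = 2.017·0.132/1.18×10^-6 = 2.26×10^5 → turbulent
ε/D = 0.0017/132 = 1.29×10^-5
Swamee-Jain: f = 0.01530
h_f = f(L/D)V²/(2g) = 0.01530·(293/0.132)·2.017²/(2·9.81) = 7.041 m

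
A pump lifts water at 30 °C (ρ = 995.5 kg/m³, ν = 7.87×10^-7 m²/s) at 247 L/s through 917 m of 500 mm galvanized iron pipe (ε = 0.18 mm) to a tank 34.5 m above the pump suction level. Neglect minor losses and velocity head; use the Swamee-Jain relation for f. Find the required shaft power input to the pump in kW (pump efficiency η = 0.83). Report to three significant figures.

V = 4Q/(πD²) = 1.258 m/s; Re = 7.99×10^5; ε/D = 3.60×10^-4; f = 0.01642
h_f = f(L/D)V²/2g = 2.429 m
Total head H = z + h_f = 34.5 + 2.429 = 36.93 m
P_hyd = ρgQH = 995.5·9.81·0.247·36.93 = 89.08 kW
P_shaft = P_hyd/η = 89.08/0.83 = 107.3 kW

P_shaft ≈ 107 kW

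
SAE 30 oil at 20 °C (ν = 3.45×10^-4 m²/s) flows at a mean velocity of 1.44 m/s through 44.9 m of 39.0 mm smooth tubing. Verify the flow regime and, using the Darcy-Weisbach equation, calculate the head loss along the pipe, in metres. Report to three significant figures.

Re = VD/ν = 1.44·0.03900/3.45×10^-4 = 163 → laminar (Re < 2300)
f = 64/Re = 0.3932
h_f = f(L/D)V²/(2g) = 0.3932·(44.9/0.03900)·1.44²/(2·9.81) = 47.84 m

h_f ≈ 47.8 m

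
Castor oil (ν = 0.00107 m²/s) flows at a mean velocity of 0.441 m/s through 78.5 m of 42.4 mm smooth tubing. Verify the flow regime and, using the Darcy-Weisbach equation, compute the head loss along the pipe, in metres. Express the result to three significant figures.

Re = VD/ν = 0.441·0.04240/0.00107 = 17.5 → laminar (Re < 2300)
f = 64/Re = 3.662
h_f = f(L/D)V²/(2g) = 3.662·(78.5/0.04240)·0.441²/(2·9.81) = 67.21 m

h_f ≈ 67.2 m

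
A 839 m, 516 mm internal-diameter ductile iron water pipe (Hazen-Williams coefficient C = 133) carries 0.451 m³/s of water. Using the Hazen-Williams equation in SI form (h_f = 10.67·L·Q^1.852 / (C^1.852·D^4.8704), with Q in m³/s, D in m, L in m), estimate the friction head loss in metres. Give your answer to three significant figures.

h_f = 10.67·839·0.451^1.852 / (133^1.852·0.516^4.8704) = 5.992 m

h_f ≈ 5.99 m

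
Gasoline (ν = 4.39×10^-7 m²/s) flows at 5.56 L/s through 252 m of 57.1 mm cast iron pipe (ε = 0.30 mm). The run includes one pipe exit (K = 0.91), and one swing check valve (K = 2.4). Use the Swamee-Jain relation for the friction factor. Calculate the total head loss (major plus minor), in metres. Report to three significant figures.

V = 4Q/(πD²) = 2.171 m/s; V²/2g = 0.2403 m
Re = 2.82×10^5, ε/D = 0.00525 → f = 0.03129 (Swamee-Jain)
Major: h_f = f(L/D)·V²/2g = 0.03129·4413·0.2403 = 33.19 m
Minor: ΣK = 3.31; h_m = ΣK·V²/2g = 0.7953 m
Total H_L = 33.19 + 0.7953 = 33.98 m

H_L ≈ 34.0 m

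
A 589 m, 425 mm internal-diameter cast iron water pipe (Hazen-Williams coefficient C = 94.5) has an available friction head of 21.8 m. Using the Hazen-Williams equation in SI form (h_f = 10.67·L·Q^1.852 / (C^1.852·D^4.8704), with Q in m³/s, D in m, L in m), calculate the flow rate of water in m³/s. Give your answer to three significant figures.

Rearranging: Q = [h_f·C^1.852·D^4.8704 / (10.67·L)]^(1/1.852)
Q = [21.8·94.5^1.852·0.425^4.8704 / (10.67·589)]^0.540 = 0.4677 m³/s

Q ≈ 0.468 m³/s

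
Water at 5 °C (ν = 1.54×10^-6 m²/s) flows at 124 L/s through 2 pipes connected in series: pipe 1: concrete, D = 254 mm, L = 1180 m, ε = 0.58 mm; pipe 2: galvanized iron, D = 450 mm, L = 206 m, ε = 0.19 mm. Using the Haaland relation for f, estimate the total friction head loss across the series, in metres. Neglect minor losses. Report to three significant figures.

H ≈ 35.3 m

Pipe 1: V = 2.447 m/s, Re = 4.04×10^5, ε/D = 0.00228, f = 0.02468, h_1 = f(L/D)V²/2g = 35.00 m
Pipe 2: V = 0.7797 m/s, Re = 2.28×10^5, ε/D = 4.22×10^-4, f = 0.01800, h_2 = f(L/D)V²/2g = 0.2553 m
Series → Q common, losses add: H = Σh = 35.25 m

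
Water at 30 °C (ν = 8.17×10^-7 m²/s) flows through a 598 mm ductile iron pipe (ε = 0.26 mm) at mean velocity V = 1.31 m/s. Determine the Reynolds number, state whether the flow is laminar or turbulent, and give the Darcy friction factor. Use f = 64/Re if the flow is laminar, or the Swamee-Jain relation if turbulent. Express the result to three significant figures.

Re ≈ 9.59×10^5; turbulent; f ≈ 0.0169

Re = VD/ν = 1.310·0.598/8.17×10^-7 = 9.59×10^5
Re > 4000 → turbulent; ε/D = 4.35×10^-4
Swamee-Jain: f = 0.01687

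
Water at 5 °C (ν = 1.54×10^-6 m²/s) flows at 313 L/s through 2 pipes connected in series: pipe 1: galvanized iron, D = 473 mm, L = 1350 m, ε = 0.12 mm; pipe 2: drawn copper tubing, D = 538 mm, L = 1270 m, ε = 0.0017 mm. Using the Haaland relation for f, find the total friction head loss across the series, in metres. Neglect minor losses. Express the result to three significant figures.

H ≈ 10.2 m

Pipe 1: V = 1.781 m/s, Re = 5.47×10^5, ε/D = 2.54×10^-4, f = 0.01567, h_1 = f(L/D)V²/2g = 7.234 m
Pipe 2: V = 1.377 m/s, Re = 4.81×10^5, ε/D = 3.16×10^-6, f = 0.01319, h_2 = f(L/D)V²/2g = 3.008 m
Series → Q common, losses add: H = Σh = 10.24 m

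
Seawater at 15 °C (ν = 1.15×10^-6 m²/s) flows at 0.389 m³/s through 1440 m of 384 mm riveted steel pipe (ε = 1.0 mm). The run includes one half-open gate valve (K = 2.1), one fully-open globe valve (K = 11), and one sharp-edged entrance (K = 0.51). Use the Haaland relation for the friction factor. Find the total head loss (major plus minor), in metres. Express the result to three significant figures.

H_L ≈ 62.4 m

V = 4Q/(πD²) = 3.359 m/s; V²/2g = 0.5750 m
Re = 1.12×10^6, ε/D = 0.00260 → f = 0.02533 (Haaland)
Major: h_f = f(L/D)·V²/2g = 0.02533·3750·0.5750 = 54.61 m
Minor: ΣK = 13.6; h_m = ΣK·V²/2g = 7.826 m
Total H_L = 54.61 + 7.826 = 62.44 m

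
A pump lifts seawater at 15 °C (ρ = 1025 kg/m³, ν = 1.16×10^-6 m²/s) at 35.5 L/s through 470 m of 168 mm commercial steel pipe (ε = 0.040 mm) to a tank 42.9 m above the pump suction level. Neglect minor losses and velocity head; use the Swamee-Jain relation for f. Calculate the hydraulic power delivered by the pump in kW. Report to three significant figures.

V = 4Q/(πD²) = 1.601 m/s; Re = 2.32×10^5; ε/D = 2.38×10^-4; f = 0.01708
h_f = f(L/D)V²/2g = 6.248 m
Total head H = z + h_f = 42.9 + 6.248 = 49.15 m
P_hyd = ρgQH = 1025·9.81·0.0355·49.15 = 17.54 kW

P_hyd ≈ 17.5 kW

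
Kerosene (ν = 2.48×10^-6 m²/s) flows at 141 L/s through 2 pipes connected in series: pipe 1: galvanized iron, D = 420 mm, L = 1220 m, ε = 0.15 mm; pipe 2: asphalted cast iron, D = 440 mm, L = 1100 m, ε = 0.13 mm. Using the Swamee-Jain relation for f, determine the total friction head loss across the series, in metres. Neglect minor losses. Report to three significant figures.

Pipe 1: V = 1.018 m/s, Re = 1.72×10^5, ε/D = 3.57×10^-4, f = 0.01844, h_1 = f(L/D)V²/2g = 2.827 m
Pipe 2: V = 0.9273 m/s, Re = 1.65×10^5, ε/D = 2.95×10^-4, f = 0.01818, h_2 = f(L/D)V²/2g = 1.992 m
Series → Q common, losses add: H = Σh = 4.819 m

H ≈ 4.82 m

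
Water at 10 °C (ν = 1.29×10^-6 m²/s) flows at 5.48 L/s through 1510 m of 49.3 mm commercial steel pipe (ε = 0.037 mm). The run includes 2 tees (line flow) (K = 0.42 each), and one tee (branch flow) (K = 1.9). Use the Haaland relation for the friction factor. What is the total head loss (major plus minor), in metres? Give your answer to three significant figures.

H_L ≈ 270 m

V = 4Q/(πD²) = 2.871 m/s; V²/2g = 0.4200 m
Re = 1.10×10^5, ε/D = 7.51×10^-4 → f = 0.02086 (Haaland)
Major: h_f = f(L/D)·V²/2g = 0.02086·30629·0.4200 = 268.4 m
Minor: ΣK = 2.74; h_m = ΣK·V²/2g = 1.151 m
Total H_L = 268.4 + 1.151 = 269.6 m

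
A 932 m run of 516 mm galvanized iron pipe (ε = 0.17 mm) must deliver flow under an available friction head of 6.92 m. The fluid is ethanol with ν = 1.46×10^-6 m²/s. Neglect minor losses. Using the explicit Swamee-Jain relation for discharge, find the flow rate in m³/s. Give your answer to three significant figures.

Swamee-Jain (Type II): Q = -0.965·√(gD⁵h_f/L)·ln[ε/(3.7D) + √(3.17ν²L/(gD³h_f))]
√(gD⁵h_f/L) = √(9.81·0.516⁵·6.92/932) = 0.05162
ε/(3.7D) = 8.90×10^-5; √(3.17ν²L/(gD³h_f)) = 2.60×10^-5
Q = -0.965·0.05162·ln(1.150×10^-4) = 0.4518 m³/s
Check: V = 2.16 m/s, Re = 7.64×10^5, f = 0.01621, h_f = 6.96 m ≈ 6.92 m ✓

Q ≈ 0.452 m³/s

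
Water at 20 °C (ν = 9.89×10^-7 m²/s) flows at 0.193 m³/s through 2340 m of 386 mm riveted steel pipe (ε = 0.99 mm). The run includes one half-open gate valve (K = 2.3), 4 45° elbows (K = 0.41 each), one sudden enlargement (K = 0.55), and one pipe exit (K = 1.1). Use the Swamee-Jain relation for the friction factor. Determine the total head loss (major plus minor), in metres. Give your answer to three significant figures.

V = 4Q/(πD²) = 1.649 m/s; V²/2g = 0.1386 m
Re = 6.44×10^5, ε/D = 0.00256 → f = 0.02538 (Swamee-Jain)
Major: h_f = f(L/D)·V²/2g = 0.02538·6062·0.1386 = 21.33 m
Minor: ΣK = 5.59; h_m = ΣK·V²/2g = 0.7750 m
Total H_L = 21.33 + 0.7750 = 22.11 m

H_L ≈ 22.1 m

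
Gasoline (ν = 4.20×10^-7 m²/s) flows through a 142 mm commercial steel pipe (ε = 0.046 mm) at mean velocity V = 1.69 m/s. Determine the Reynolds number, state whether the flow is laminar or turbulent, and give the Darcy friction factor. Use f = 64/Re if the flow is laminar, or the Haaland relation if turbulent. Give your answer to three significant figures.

Re = VD/ν = 1.690·0.142/4.20×10^-7 = 5.71×10^5
Re > 4000 → turbulent; ε/D = 3.24×10^-4
Haaland: f = 0.01622

Re ≈ 5.71×10^5; turbulent; f ≈ 0.0162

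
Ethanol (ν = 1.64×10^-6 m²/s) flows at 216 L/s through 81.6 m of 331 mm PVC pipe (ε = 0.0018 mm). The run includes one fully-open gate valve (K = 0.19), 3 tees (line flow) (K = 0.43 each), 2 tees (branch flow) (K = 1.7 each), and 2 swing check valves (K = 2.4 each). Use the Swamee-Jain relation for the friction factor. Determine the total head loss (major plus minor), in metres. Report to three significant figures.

H_L ≈ 4.15 m

V = 4Q/(πD²) = 2.510 m/s; V²/2g = 0.3212 m
Re = 5.07×10^5, ε/D = 5.44×10^-6 → f = 0.01315 (Swamee-Jain)
Major: h_f = f(L/D)·V²/2g = 0.01315·246.5·0.3212 = 1.041 m
Minor: ΣK = 9.68; h_m = ΣK·V²/2g = 3.109 m
Total H_L = 1.041 + 3.109 = 4.150 m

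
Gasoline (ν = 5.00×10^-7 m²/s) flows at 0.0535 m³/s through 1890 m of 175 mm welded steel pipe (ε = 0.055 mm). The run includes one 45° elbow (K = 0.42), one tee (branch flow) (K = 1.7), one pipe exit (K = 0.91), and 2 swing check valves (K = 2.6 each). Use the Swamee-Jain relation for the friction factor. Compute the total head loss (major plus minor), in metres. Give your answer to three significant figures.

H_L ≈ 45.8 m

V = 4Q/(πD²) = 2.224 m/s; V²/2g = 0.2522 m
Re = 7.78×10^5, ε/D = 3.14×10^-4 → f = 0.01607 (Swamee-Jain)
Major: h_f = f(L/D)·V²/2g = 0.01607·10800·0.2522 = 43.75 m
Minor: ΣK = 8.23; h_m = ΣK·V²/2g = 2.075 m
Total H_L = 43.75 + 2.075 = 45.83 m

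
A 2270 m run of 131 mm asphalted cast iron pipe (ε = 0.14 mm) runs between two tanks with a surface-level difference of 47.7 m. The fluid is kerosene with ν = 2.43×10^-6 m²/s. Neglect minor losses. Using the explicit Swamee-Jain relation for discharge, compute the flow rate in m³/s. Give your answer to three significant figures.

Swamee-Jain (Type II): Q = -0.965·√(gD⁵h_f/L)·ln[ε/(3.7D) + √(3.17ν²L/(gD³h_f))]
√(gD⁵h_f/L) = √(9.81·0.131⁵·47.7/2270) = 0.002820
ε/(3.7D) = 2.89×10^-4; √(3.17ν²L/(gD³h_f)) = 2.01×10^-4
Q = -0.965·0.002820·ln(4.898×10^-4) = 0.02074 m³/s
Check: V = 1.54 m/s, Re = 8.30×10^4, f = 0.02299, h_f = 48.1 m ≈ 47.7 m ✓

Q ≈ 0.0207 m³/s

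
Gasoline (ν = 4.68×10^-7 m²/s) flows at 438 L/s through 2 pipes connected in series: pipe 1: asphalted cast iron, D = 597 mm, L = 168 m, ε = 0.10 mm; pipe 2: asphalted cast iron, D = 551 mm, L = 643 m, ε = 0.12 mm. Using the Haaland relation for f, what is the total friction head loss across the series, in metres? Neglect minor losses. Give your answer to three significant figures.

Pipe 1: V = 1.565 m/s, Re = 2.00×10^6, ε/D = 1.68×10^-4, f = 0.01378, h_1 = f(L/D)V²/2g = 0.4840 m
Pipe 2: V = 1.837 m/s, Re = 2.16×10^6, ε/D = 2.18×10^-4, f = 0.01439, h_2 = f(L/D)V²/2g = 2.887 m
Series → Q common, losses add: H = Σh = 3.371 m

H ≈ 3.37 m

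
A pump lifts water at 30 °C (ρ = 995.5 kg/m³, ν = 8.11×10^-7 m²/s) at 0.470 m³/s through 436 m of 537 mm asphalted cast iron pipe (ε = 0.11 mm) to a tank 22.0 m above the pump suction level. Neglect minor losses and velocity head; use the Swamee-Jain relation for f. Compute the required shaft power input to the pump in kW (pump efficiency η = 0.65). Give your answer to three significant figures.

V = 4Q/(πD²) = 2.075 m/s; Re = 1.37×10^6; ε/D = 2.05×10^-4; f = 0.01459
h_f = f(L/D)V²/2g = 2.600 m
Total head H = z + h_f = 22.0 + 2.600 = 24.60 m
P_hyd = ρgQH = 995.5·9.81·0.470·24.60 = 112.9 kW
P_shaft = P_hyd/η = 112.9/0.65 = 173.7 kW

P_shaft ≈ 174 kW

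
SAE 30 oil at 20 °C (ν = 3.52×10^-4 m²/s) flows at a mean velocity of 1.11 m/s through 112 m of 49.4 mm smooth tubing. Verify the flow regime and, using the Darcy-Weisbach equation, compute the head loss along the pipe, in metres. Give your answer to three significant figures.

Re = VD/ν = 1.11·0.04940/3.52×10^-4 = 156 → laminar (Re < 2300)
f = 64/Re = 0.4108
h_f = f(L/D)V²/(2g) = 0.4108·(112/0.04940)·1.11²/(2·9.81) = 58.49 m

h_f ≈ 58.5 m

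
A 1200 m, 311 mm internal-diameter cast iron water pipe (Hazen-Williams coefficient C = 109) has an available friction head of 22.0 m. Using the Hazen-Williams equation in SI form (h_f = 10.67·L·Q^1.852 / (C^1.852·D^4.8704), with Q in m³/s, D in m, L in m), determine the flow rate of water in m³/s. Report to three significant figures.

Q ≈ 0.162 m³/s

Rearranging: Q = [h_f·C^1.852·D^4.8704 / (10.67·L)]^(1/1.852)
Q = [22.0·109^1.852·0.311^4.8704 / (10.67·1200)]^0.540 = 0.1624 m³/s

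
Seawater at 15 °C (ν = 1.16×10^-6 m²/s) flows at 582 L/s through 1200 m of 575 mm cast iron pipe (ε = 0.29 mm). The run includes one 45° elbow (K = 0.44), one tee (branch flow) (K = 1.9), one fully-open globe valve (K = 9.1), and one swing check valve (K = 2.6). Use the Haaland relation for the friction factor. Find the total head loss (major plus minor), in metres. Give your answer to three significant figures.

H_L ≈ 12.8 m

V = 4Q/(πD²) = 2.241 m/s; V²/2g = 0.2560 m
Re = 1.11×10^6, ε/D = 5.04×10^-4 → f = 0.01716 (Haaland)
Major: h_f = f(L/D)·V²/2g = 0.01716·2087·0.2560 = 9.169 m
Minor: ΣK = 14.0; h_m = ΣK·V²/2g = 3.595 m
Total H_L = 9.169 + 3.595 = 12.76 m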